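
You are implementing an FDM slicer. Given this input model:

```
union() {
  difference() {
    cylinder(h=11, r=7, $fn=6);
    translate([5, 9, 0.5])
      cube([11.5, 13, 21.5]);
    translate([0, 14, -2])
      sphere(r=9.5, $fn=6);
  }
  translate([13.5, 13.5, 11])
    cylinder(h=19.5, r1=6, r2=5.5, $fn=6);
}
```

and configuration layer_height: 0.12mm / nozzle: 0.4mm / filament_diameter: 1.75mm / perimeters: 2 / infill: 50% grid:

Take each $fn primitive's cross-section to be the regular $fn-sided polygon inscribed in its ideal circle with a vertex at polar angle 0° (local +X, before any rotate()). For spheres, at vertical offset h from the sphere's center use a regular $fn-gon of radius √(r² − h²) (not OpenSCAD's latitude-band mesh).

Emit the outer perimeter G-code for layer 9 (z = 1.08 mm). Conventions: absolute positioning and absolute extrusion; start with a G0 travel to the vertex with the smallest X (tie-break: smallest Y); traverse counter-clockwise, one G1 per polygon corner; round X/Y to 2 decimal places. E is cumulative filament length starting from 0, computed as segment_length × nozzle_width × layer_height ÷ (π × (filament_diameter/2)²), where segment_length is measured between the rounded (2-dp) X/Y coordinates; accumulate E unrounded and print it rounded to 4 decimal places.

At z = 1.08 mm: the cylinder: section is a regular 6-gon, circumradius r=7; the 11.5×13 cube at (5, 9) contributes its full rectangle; the r=9.5 sphere at (0, 14) contributes a regular 6-gon of circumradius √(9.5²−3.08²) = 8.987; After the difference (first − rest): starting from the r=7 cylinder, the 11.5×13 cube at (5, 9) misses the remaining region (no effect); the r=9.5 sphere at (0, 14) misses the remaining region (no effect) — 1 connected region; the cone at (13.5, 13.5) is absent (z outside [11, 30.5]); Combining (union): only that combined region is present, so the union is just that shape — 1 connected region. The outline is a single polygon with 6 vertices. Extrusion per mm of travel: 0.4 × 0.12 / (π × 0.875²) = 0.019956. Accumulating E over each segment gives final E = 0.8380.

G0 X-7.00 Y0.00 Z1.08
G1 X-3.50 Y-6.06 E0.1397
G1 X3.50 Y-6.06 E0.2793
G1 X7.00 Y0.00 E0.4190
G1 X3.50 Y6.06 E0.5587
G1 X-3.50 Y6.06 E0.6983
G1 X-7.00 Y0.00 E0.8380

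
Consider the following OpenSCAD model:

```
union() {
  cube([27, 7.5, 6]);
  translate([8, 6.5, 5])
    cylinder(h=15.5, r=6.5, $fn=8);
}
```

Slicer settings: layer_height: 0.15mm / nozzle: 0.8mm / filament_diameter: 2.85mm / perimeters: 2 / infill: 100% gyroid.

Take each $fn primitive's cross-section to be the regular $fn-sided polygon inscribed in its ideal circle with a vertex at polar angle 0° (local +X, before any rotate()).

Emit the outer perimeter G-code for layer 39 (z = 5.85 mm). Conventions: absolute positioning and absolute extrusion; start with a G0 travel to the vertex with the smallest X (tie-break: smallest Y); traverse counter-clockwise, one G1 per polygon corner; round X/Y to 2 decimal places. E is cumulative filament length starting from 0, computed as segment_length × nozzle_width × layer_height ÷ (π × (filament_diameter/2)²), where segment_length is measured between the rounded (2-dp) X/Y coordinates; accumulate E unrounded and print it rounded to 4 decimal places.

G0 X0.00 Y0.00 Z5.85
G1 X27.00 Y0.00 E0.5079
G1 X27.00 Y7.50 E0.6490
G1 X14.09 Y7.50 E0.8918
G1 X12.60 Y11.10 E0.9651
G1 X8.00 Y13.00 E1.0587
G1 X3.40 Y11.10 E1.1523
G1 X1.91 Y7.50 E1.2256
G1 X0.00 Y7.50 E1.2616
G1 X0.00 Y0.00 E1.4026

At z = 5.85 mm: the 27×7.5 cube contributes its full rectangle; the r=6.5 cylinder at (8, 6.5) gives a regular 8-gon of circumradius 6.5 (constant along its height); Taking the union: the regions partially overlap (shared area 72.34 mm²), so overlapping operands fuse into one piece — 1 connected region. The outline is a single polygon with 9 vertices. Extrusion per mm of travel: 0.8 × 0.15 / (π × 1.425²) = 0.018811. Accumulating E over each segment gives final E = 1.4026.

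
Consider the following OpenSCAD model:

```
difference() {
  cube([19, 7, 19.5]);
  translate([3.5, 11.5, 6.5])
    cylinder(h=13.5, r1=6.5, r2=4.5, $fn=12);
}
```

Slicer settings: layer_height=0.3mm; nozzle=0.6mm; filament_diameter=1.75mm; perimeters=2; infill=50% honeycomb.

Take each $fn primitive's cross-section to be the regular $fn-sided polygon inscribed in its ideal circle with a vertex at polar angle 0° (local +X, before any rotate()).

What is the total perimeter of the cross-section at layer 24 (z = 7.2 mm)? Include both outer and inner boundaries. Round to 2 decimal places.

At z = 7.2 mm: the 19×7 cube contributes its full rectangle (perimeter 52.00 mm); the cone at (3.5, 11.5) contributes a regular 12-gon of circumradius 6.396 (interpolated between r1=6.5 and r2=4.5 at t=0.052) (perimeter = 2·12·6.396·sin(180°/12) = 39.73 mm); Subtracting the remaining from the first: starting from the 19×7 cube, the cone at (3.5, 11.5) partially overlaps it — only the 10.20 mm² overlap (of its 122.74 mm²) is removed, clipping the outline — boundary = 52.04 mm. Overall, the cross-section is a single solid region. Total boundary length (outer) = 52.04 mm.

52.04 mm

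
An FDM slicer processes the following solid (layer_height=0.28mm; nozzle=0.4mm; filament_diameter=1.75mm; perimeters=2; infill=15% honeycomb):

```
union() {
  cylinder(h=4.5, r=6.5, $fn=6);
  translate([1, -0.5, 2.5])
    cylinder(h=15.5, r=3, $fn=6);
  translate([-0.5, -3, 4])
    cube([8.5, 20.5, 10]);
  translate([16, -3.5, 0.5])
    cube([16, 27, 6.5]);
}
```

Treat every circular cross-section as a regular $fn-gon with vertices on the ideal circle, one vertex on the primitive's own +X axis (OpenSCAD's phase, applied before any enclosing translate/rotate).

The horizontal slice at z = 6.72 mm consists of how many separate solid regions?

2

At z = 6.72 mm: the cylinder does not reach this height (z outside [0, 4.5]); the r=3 cylinder at (1, -0.5) contributes a regular 6-gon of circumradius 3; the cube at (-0.5, -3) (footprint 8.5×20.5) is included at this height; the 16×27 cube at (16, -3.5) contributes its full rectangle; Combining (union): the regions partially overlap (shared area 19.19 mm²), so overlapping operands fuse into one piece — 2 connected regions. The result has 2 disconnected regions.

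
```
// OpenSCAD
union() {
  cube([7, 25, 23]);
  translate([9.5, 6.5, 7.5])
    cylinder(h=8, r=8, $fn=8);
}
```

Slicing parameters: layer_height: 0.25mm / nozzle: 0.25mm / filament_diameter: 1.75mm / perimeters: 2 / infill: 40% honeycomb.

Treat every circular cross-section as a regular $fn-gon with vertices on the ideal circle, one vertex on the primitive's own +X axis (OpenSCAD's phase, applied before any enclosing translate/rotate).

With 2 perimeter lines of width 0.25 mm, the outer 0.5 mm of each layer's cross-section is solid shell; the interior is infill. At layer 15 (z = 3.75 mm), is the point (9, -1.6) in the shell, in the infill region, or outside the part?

At z = 3.75 mm: the cube is present — its section is the full 7×25 rectangle; the cylinder at (9.5, 6.5) is absent (z outside [7.5, 15.5]); Merging all regions: only the 7×25 cube is present, so the union is just that shape — 1 connected region. Overall, the cross-section is a single solid region. The nearest boundary edge runs (0.00, 0.00)→(7.00, 0.00); distance from the point to it = 2.56 mm. The point is not inside any of the regions above, so it lies outside the cross-section (2.56 mm from the nearest boundary).

outside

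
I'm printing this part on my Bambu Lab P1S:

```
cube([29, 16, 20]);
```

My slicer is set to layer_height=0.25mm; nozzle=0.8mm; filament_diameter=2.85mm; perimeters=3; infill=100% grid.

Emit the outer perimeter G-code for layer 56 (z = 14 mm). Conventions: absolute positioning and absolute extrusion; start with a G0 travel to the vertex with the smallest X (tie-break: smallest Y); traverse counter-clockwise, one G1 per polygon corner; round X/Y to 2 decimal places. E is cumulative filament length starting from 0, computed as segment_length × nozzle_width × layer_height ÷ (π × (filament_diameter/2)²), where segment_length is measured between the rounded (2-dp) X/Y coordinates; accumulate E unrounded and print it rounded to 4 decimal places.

G0 X0.00 Y0.00 Z14.00
G1 X29.00 Y0.00 E0.9092
G1 X29.00 Y16.00 E1.4108
G1 X0.00 Y16.00 E2.3200
G1 X0.00 Y0.00 E2.8216

At z = 14 mm: the 29×16 cube contributes its full rectangle. The outline is a single polygon with 4 vertices. Extrusion per mm of travel: 0.8 × 0.25 / (π × 1.425²) = 0.031351. Accumulating E over each segment gives final E = 2.8216.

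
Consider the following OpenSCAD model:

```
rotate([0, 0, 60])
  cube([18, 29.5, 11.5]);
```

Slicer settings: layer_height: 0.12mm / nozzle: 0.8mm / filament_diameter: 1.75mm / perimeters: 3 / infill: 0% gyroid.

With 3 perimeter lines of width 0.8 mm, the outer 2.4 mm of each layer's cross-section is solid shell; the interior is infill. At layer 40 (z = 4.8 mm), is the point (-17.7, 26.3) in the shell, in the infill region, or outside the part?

shell

At z = 4.8 mm: the cube (footprint 18×29.5) is included at this height; (whole slice rotated 60° about Z — lengths, areas and connectivity unchanged). Overall, the cross-section is a single solid region. Undo the 60° rotation: the query point maps to (13.926, 28.479) in the un-rotated model frame. The nearest boundary edge runs (18.00, 29.50)→(0.00, 29.50); distance from the point to it = 1.02 mm. The point is inside the cross-section, 1.02 mm from the nearest boundary — within the 2.4 mm shell band (3 × 0.8).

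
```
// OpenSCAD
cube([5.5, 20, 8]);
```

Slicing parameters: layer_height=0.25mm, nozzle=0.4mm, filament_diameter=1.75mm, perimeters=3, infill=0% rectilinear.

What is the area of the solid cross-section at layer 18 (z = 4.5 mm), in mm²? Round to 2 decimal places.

110.00 mm²

At z = 4.5 mm: the cube is present — its section is the full 5.5×20 rectangle (area 110.00 mm²). Overall, the cross-section is a single solid region. Net area = 110.00 mm².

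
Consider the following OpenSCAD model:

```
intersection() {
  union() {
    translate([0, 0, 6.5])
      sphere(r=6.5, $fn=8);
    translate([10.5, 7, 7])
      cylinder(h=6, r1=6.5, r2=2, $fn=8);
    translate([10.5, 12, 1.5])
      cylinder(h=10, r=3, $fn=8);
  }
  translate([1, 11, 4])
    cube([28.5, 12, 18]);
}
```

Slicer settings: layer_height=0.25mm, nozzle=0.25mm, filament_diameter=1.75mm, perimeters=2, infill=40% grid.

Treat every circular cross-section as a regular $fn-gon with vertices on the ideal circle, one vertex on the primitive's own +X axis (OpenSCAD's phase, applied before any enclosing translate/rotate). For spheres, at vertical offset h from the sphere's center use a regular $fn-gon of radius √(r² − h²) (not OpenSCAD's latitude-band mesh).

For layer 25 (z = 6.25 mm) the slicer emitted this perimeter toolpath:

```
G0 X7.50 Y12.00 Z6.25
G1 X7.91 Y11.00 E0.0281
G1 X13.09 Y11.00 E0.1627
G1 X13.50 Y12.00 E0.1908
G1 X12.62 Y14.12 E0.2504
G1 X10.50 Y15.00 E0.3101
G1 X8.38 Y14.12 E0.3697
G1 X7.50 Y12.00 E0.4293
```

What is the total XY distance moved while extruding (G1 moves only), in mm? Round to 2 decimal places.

16.52 mm

Sum the Euclidean lengths of each G1 segment: total = 16.52 mm.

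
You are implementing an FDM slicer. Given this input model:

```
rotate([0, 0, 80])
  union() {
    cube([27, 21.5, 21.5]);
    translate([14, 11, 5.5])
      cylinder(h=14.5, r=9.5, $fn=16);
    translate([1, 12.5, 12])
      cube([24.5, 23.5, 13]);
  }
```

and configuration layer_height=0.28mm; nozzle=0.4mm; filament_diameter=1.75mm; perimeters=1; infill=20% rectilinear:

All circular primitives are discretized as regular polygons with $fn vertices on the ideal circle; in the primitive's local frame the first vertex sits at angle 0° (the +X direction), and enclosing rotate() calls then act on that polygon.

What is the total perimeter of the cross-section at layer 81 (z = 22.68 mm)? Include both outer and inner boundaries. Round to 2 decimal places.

At z = 22.68 mm: the cube is not intersected at this z (z outside [0, 21.5]); the cylinder at (14, 11) is not intersected at this z (z outside [5.5, 20]); the cube at (1, 12.5) is present — its section is the full 24.5×23.5 rectangle (perimeter 96.00 mm); Merging all regions: only the 24.5×23.5 cube at (1, 12.5) is present, so the union is just that shape — boundary = 96.00 mm; (rotated 80° about Z; rotation is an isometry so areas/perimeters/island counts are preserved). Overall, the cross-section is a single solid region. Total boundary length (outer) = 96.00 mm.

96.00 mm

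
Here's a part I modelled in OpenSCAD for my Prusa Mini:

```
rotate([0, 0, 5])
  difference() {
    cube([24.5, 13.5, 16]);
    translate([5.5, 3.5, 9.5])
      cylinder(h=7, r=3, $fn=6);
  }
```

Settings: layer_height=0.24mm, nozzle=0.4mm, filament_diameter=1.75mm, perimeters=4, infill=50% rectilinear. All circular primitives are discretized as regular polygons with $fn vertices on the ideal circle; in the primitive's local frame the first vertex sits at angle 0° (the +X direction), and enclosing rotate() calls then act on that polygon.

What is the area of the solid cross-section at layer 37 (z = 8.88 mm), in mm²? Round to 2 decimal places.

At z = 8.88 mm: the cube (footprint 24.5×13.5) is included at this height (area 330.75 mm²); the cylinder at (5.5, 3.5) is absent (z outside [9.5, 16.5]); Subtracting the remaining from the first: none of the subtracted shapes is present at this height, so the 24.5×13.5 cube is unchanged — area = 330.75 mm²; (rotated 5° about Z; rotation is an isometry so areas/perimeters/island counts are preserved). Overall, the cross-section is a single solid region. Net area = 330.75 mm².

330.75 mm²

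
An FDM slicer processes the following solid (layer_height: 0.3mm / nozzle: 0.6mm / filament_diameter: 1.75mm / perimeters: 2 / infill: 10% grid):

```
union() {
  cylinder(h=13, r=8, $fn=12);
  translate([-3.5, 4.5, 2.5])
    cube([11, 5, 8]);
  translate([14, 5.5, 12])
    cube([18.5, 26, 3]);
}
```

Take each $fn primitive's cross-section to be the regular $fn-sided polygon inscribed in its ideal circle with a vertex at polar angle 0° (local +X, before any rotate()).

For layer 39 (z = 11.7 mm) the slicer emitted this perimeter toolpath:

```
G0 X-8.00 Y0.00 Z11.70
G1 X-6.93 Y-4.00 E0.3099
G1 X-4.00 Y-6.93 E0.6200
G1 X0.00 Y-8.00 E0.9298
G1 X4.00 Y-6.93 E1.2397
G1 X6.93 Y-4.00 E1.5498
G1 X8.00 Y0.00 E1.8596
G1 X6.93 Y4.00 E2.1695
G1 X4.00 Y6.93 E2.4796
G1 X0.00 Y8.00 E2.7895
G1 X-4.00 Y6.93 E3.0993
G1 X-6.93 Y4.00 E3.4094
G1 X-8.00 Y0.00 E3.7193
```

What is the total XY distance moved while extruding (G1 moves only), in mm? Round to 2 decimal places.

49.70 mm

Sum the Euclidean lengths of each G1 segment: total = 49.70 mm.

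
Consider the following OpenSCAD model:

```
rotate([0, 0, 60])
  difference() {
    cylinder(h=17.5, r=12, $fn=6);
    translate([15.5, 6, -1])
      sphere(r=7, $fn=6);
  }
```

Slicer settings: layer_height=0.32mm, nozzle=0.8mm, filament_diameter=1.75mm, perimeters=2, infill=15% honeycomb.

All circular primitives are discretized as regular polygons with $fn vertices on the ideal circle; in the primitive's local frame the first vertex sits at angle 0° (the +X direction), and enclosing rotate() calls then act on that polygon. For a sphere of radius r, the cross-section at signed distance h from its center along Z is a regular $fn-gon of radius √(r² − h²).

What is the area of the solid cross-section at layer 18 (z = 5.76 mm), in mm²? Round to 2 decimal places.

374.12 mm²

At z = 5.76 mm: the cylinder: section is a regular 6-gon, circumradius r=12 (area = (6/2)·12.000²·sin(360°/6) = 374.12 mm²); the r=7 sphere at (15.5, 6) contributes a regular 6-gon of circumradius √(7²−6.76²) = 1.817 (area = (6/2)·1.817²·sin(360°/6) = 8.58 mm²); After the difference (first − rest): starting from the r=12 cylinder (374.12 mm²), the r=7 sphere at (15.5, 6) misses the remaining region (no effect) — area = 374.12 mm²; (rotated 60° about Z; rotation is an isometry so areas/perimeters/island counts are preserved). Overall, the cross-section is a single solid region. Net area = 374.12 mm².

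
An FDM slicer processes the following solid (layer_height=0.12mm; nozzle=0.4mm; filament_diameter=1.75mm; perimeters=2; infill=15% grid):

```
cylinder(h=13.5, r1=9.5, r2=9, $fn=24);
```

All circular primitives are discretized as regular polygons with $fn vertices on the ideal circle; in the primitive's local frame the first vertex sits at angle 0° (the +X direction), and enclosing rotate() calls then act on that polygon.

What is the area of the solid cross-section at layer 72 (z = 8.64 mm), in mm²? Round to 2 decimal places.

At z = 8.64 mm: the cone contributes a regular 24-gon of circumradius 9.180 (interpolated between r1=9.5 and r2=9 at t=0.640) (area = (24/2)·9.180²·sin(360°/24) = 261.74 mm²). Overall, the cross-section is a single solid region. Net area = 261.74 mm².

261.74 mm²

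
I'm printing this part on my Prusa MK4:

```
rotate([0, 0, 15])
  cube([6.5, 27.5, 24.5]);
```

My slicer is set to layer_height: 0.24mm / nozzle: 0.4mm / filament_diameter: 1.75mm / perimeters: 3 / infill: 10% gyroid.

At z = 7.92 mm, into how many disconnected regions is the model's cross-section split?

At z = 7.92 mm: the cube is present — its section is the full 6.5×27.5 rectangle; (whole slice rotated 15° about Z — lengths, areas and connectivity unchanged). The result has 1 disconnected region.

1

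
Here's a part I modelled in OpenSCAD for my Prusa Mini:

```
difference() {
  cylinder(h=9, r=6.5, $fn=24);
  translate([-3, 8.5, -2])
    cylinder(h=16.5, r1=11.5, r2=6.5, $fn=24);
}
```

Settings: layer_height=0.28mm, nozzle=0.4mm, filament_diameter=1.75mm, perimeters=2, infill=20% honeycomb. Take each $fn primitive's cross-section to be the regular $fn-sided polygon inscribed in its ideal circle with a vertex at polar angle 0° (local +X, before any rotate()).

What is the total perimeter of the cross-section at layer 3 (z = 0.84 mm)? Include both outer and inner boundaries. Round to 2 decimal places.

35.49 mm

At z = 0.84 mm: the r=6.5 cylinder contributes a regular 24-gon of circumradius 6.5 (perimeter = 2·24·6.500·sin(180°/24) = 40.72 mm); the cone at (-3, 8.5) contributes a regular 24-gon of circumradius 10.639 (interpolated between r1=11.5 and r2=6.5 at t=0.172) (perimeter = 2·24·10.639·sin(180°/24) = 66.66 mm); After the difference (first − rest): starting from the r=6.5 cylinder, the cone at (-3, 8.5) partially overlaps it — only the 76.79 mm² overlap (of its 351.57 mm²) is removed, clipping the outline — boundary = 35.49 mm. Overall, the cross-section is a single solid region. Total boundary length (outer) = 35.49 mm.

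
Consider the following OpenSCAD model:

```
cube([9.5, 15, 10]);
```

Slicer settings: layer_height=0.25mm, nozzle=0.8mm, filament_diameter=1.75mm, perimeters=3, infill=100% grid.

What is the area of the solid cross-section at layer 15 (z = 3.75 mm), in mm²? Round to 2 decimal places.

At z = 3.75 mm: the cube (footprint 9.5×15) is included at this height (area 142.50 mm²). Overall, the cross-section is a single solid region. Net area = 142.50 mm².

142.50 mm²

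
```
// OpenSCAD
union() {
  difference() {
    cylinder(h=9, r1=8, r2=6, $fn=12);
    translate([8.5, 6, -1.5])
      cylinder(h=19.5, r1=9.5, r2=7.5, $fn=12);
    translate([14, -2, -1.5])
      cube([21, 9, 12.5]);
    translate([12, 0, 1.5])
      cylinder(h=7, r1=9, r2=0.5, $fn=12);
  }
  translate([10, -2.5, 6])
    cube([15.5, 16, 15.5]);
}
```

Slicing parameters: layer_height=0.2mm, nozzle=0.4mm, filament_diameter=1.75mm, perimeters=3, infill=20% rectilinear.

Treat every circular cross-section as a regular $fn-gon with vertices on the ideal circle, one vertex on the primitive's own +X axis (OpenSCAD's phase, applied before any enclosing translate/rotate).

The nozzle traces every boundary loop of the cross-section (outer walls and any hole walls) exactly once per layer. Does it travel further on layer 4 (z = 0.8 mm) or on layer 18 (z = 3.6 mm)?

layer 4 (z = 0.8 mm)

Layer 4 (z = 0.8): the cone: at t=0.089 of its height the radius interpolates to r₁+(r₂−r₁)t = 7.822, giving a regular 12-gon of that circumradius (perimeter = 2·12·7.822·sin(180°/12) = 48.59 mm); the cone at (8.5, 6) (r1=9.5→r2=7.5) has section circumradius 9.264 here — a regular 12-gon (perimeter = 2·12·9.264·sin(180°/12) = 57.55 mm); the 21×9 cube at (14, -2) contributes its full rectangle (perimeter 60.00 mm); the cone at (12, 0) is not intersected at this z (z outside [1.5, 8.5]); After the difference (first − rest): starting from the cone, the cone at (8.5, 6) partially overlaps it — only the 56.86 mm² overlap (of its 257.47 mm²) is removed, clipping the outline; the 21×9 cube at (14, -2) misses the remaining region (no effect) — boundary = 47.85 mm; the cube at (10, -2.5) does not reach this height (z outside [6, 21.5]); Combining (union): only that combined region is present, so the union is just that shape — boundary = 47.85 mm. So its perimeter = 47.85 mm. Layer 18 (z = 3.6): the cone (r1=8→r2=6) has section circumradius 7.200 here — a regular 12-gon (perimeter = 2·12·7.200·sin(180°/12) = 44.72 mm); the cone at (8.5, 6) (r1=9.5→r2=7.5) has section circumradius 8.977 here — a regular 12-gon (perimeter = 2·12·8.977·sin(180°/12) = 55.76 mm); the 21×9 cube at (14, -2) contributes its full rectangle (perimeter 60.00 mm); the cone at (12, 0) contributes a regular 12-gon of circumradius 6.450 (interpolated between r1=9 and r2=0.5 at t=0.300) (perimeter = 2·12·6.450·sin(180°/12) = 40.07 mm); After the difference (first − rest): starting from the cone, the cone at (8.5, 6) partially overlaps it — only the 44.19 mm² overlap (of its 241.76 mm²) is removed, clipping the outline; the 21×9 cube at (14, -2) misses the remaining region (no effect); the cone at (12, 0) partially overlaps it — only the 0.12 mm² overlap (of its 124.81 mm²) is removed, clipping the outline — boundary = 43.67 mm; the cube at (10, -2.5) does not reach this height (z outside [6, 21.5]); Combining (union): only that combined region is present, so the union is just that shape — boundary = 43.67 mm. So its perimeter = 43.67 mm. Layer 4 is larger (47.85 vs 43.67 mm).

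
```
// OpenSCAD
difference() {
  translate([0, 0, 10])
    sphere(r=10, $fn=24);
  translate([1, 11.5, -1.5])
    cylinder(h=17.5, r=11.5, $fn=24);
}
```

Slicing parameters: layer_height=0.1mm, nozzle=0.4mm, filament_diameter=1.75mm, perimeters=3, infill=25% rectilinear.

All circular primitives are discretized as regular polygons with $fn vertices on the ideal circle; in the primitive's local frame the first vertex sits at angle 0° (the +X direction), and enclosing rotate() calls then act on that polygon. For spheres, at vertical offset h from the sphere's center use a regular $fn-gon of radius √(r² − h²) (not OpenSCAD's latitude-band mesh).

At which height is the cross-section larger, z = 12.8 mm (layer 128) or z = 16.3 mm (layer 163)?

Layer 128 (z = 12.8): the r=10 sphere slices to a regular 24-gon of circumradius 9.600 (√(r²−h²) with h=2.8 from center) (area = (24/2)·9.600²·sin(360°/24) = 286.23 mm²); the cylinder at (1, 11.5): section is a regular 24-gon, circumradius r=11.5 (area = (24/2)·11.500²·sin(360°/24) = 410.75 mm²); After the difference (first − rest): starting from the r=10 sphere (286.23 mm²), the r=11.5 cylinder at (1, 11.5) partially overlaps it — only the 115.37 mm² overlap (of its 410.75 mm²) is removed, clipping the outline — area = 170.86 mm². So its area = 170.86 mm². Layer 163 (z = 16.3): the sphere: section is a regular 24-gon, circumradius = √(r²−h²) = √(10²−6.3²) = 7.766 (area = (24/2)·7.766²·sin(360°/24) = 187.31 mm²); the cylinder at (1, 11.5) is not intersected at this z (z outside [-1.5, 16]); Taking the first minus the rest: none of the subtracted shapes is present at this height, so the r=10 sphere is unchanged — area = 187.31 mm². So its area = 187.31 mm². Layer 163 is larger (187.31 vs 170.86 mm²).

layer 163 (z = 16.3 mm)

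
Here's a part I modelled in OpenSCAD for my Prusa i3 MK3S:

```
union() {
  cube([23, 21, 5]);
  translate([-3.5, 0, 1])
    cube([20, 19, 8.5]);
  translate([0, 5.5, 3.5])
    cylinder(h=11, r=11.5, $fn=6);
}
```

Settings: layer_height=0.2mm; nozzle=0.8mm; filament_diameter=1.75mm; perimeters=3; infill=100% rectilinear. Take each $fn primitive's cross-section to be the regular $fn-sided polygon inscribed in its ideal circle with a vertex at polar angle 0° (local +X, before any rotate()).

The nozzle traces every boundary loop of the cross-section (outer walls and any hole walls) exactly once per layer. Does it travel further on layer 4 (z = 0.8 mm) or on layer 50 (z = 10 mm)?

layer 4 (z = 0.8 mm)

Layer 4 (z = 0.8): the cube (footprint 23×21) is included at this height (perimeter 88.00 mm); the cube at (-3.5, 0) is not intersected at this z (z outside [1, 9.5]); the cylinder at (0, 5.5) is not intersected at this z (z outside [3.5, 14.5]); Combining (union): only the 23×21 cube is present, so the union is just that shape — boundary = 88.00 mm. So its perimeter = 88.00 mm. Layer 50 (z = 10): the cube does not reach this height (z outside [0, 5]); the cube at (-3.5, 0) is absent (z outside [1, 9.5]); the r=11.5 cylinder at (0, 5.5) contributes a regular 6-gon of circumradius 11.5 (perimeter = 2·6·11.500·sin(180°/6) = 69.00 mm); Combining (union): only the r=11.5 cylinder at (0, 5.5) is present, so the union is just that shape — boundary = 69.00 mm. So its perimeter = 69.00 mm. Layer 4 is larger (88.00 vs 69.00 mm).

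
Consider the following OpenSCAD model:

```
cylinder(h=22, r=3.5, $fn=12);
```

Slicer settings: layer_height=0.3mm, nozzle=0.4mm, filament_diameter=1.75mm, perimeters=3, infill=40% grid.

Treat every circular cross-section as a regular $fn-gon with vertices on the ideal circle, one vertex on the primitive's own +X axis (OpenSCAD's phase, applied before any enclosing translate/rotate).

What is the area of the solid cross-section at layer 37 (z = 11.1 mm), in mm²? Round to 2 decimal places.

At z = 11.1 mm: the r=3.5 cylinder contributes a regular 12-gon of circumradius 3.5 (area = (12/2)·3.500²·sin(360°/12) = 36.75 mm²). Overall, the cross-section is a single solid region. Net area = 36.75 mm².

36.75 mm²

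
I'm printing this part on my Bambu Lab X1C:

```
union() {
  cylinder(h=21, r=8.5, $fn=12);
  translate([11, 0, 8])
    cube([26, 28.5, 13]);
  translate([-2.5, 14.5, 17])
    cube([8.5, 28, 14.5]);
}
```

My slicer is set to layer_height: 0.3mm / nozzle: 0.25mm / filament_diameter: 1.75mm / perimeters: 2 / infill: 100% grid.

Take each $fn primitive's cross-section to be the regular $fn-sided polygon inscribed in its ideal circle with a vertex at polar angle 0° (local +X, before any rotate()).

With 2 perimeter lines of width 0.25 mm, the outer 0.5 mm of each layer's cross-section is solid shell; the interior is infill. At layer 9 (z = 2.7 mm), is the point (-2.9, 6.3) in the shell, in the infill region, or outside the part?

infill

At z = 2.7 mm: the r=8.5 cylinder gives a regular 12-gon of circumradius 8.5 (constant along its height); the cube at (11, 0) does not reach this height (z outside [8, 21]); the cube at (-2.5, 14.5) does not reach this height (z outside [17, 31.5]); Taking the union: only the r=8.5 cylinder is present, so the union is just that shape — 1 connected region. Overall, the cross-section is a single solid region. The nearest boundary edge runs (0.00, 8.50)→(-4.25, 7.36); distance from the point to it = 1.37 mm. The point is inside the cross-section and 1.37 mm from the nearest boundary — more than the 0.5 mm shell width (2 × 0.25), so it's in the infill interior.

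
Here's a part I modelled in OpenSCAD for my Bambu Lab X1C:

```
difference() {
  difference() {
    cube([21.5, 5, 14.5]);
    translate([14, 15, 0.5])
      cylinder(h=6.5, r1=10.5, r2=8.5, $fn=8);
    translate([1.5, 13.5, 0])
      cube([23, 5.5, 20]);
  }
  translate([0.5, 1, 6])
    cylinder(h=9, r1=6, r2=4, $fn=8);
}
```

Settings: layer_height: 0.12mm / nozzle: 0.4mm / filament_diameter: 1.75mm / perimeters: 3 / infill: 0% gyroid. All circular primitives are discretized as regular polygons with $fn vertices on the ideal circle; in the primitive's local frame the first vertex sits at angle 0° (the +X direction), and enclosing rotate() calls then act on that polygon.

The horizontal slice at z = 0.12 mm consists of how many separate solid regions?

1

At z = 0.12 mm: the 21.5×5 cube contributes its full rectangle; the cone at (14, 15) does not reach this height (z outside [0.5, 7]); the cube at (1.5, 13.5) (footprint 23×5.5) is included at this height; Taking the first minus the rest: starting from the 21.5×5 cube, the 23×5.5 cube at (1.5, 13.5) misses the remaining region (no effect) — 1 connected region; the cone at (0.5, 1) does not reach this height (z outside [6, 15]); Subtracting the remaining from the first: none of the subtracted shapes is present at this height, so the result so far is unchanged — 1 connected region. The result has 1 disconnected region.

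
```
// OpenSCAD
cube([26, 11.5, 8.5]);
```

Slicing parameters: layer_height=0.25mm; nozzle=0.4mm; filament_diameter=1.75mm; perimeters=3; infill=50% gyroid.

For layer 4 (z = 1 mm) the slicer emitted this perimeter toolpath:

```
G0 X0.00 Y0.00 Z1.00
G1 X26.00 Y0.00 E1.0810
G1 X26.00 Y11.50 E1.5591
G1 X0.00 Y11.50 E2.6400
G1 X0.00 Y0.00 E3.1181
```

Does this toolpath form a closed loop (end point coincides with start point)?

Start point (G0): (0.00, 0.00). End point (last G1): the path returns to the start — closed.

yes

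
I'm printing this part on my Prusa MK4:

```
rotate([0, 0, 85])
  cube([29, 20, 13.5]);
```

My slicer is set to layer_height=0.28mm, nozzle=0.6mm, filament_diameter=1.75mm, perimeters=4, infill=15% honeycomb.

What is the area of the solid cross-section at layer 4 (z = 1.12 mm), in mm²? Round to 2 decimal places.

At z = 1.12 mm: the 29×20 cube contributes its full rectangle (area 580.00 mm²); (whole slice rotated 85° about Z — lengths, areas and connectivity unchanged). Overall, the cross-section is a single solid region. Net area = 580.00 mm².

580.00 mm²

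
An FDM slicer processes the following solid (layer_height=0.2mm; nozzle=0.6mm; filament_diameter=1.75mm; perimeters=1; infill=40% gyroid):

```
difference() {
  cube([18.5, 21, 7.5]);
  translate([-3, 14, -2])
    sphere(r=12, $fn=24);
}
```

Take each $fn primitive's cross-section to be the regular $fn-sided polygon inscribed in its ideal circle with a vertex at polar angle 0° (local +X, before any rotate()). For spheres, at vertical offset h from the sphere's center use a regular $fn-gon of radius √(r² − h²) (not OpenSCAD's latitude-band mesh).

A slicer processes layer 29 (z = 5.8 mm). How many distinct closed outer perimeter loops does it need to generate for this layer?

1

At z = 5.8 mm: the 18.5×21 cube contributes its full rectangle; the r=12 sphere at (-3, 14) slices to a regular 24-gon of circumradius 9.119 (√(r²−h²) with h=7.8 from center); After the difference (first − rest): starting from the 18.5×21 cube, the r=12 sphere at (-3, 14) partially overlaps it — only the 73.30 mm² overlap (of its 258.28 mm²) is removed, clipping the outline — 1 connected region. The result has 1 disconnected region.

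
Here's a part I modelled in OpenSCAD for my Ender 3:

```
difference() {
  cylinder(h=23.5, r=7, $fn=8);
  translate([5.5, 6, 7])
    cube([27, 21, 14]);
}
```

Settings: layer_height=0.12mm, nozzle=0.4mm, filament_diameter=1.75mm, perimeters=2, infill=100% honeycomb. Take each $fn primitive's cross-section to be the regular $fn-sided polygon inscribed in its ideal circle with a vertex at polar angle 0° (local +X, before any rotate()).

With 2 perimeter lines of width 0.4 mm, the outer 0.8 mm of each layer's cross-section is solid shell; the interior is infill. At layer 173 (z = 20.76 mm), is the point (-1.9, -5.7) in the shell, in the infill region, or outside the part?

At z = 20.76 mm: the cylinder: section is a regular 8-gon, circumradius r=7; the 27×21 cube at (5.5, 6) contributes its full rectangle; Subtracting the remaining from the first: starting from the r=7 cylinder, the 27×21 cube at (5.5, 6) misses the remaining region (no effect) — 1 connected region. Overall, the cross-section is a single solid region. The nearest boundary edge runs (-0.00, -7.00)→(-4.95, -4.95); distance from the point to it = 0.47 mm. The point is inside the cross-section, 0.47 mm from the nearest boundary — within the 0.8 mm shell band (2 × 0.4).

shell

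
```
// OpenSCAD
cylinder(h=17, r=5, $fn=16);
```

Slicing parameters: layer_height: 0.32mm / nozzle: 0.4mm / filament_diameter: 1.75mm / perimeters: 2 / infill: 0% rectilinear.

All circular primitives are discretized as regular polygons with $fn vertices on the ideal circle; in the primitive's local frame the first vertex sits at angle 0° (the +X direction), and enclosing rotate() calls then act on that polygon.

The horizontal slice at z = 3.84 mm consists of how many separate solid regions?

At z = 3.84 mm: the r=5 cylinder contributes a regular 16-gon of circumradius 5. The result has 1 disconnected region.

1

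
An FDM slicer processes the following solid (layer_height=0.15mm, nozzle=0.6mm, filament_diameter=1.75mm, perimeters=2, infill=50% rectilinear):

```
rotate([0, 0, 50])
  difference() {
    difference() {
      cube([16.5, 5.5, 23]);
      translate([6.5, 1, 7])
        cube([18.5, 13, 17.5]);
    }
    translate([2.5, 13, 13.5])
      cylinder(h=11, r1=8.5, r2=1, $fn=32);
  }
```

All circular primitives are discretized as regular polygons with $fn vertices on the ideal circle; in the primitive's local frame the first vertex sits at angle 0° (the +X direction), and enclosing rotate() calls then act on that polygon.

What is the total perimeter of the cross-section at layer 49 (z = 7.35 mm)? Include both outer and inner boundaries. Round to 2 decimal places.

At z = 7.35 mm: the 16.5×5.5 cube contributes its full rectangle (perimeter 44.00 mm); the cube at (6.5, 1) is present — its section is the full 18.5×13 rectangle (perimeter 63.00 mm); Taking the first minus the rest: starting from the 16.5×5.5 cube, the 18.5×13 cube at (6.5, 1) partially overlaps it — only the 45.00 mm² overlap (of its 240.50 mm²) is removed, clipping the outline — boundary = 44.00 mm; the cone at (2.5, 13) does not reach this height (z outside [13.5, 24.5]); Taking the first minus the rest: none of the subtracted shapes is present at this height, so that combined region is unchanged — boundary = 44.00 mm; (rotated 50° about Z; rotation is an isometry so areas/perimeters/island counts are preserved). Overall, the cross-section is a single solid region. Total boundary length (outer) = 44.00 mm.

44.00 mm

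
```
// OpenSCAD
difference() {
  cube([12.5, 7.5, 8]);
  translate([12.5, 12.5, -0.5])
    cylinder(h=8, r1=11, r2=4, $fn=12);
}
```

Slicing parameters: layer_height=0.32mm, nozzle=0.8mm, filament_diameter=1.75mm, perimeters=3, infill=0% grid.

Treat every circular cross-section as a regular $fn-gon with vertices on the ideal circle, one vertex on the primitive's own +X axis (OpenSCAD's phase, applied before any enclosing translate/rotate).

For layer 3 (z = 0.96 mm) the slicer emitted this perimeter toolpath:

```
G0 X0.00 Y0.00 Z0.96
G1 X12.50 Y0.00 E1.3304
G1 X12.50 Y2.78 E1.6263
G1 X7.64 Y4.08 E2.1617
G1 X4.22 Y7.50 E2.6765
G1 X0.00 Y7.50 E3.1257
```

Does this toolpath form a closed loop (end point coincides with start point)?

Start point (G0): (0.00, 0.00). End point (last G1): the path does not return to the start — open.

no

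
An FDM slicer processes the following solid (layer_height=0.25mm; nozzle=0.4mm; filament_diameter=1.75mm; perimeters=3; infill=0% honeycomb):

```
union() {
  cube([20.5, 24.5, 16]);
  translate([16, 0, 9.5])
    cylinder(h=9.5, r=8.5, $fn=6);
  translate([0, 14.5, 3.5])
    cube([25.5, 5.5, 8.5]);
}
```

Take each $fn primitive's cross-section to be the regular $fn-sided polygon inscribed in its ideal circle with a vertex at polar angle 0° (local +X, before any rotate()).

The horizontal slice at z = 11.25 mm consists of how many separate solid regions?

1

At z = 11.25 mm: the 20.5×24.5 cube contributes its full rectangle; the cylinder at (16, 0): section is a regular 6-gon, circumradius r=8.5; the cube at (0, 14.5) (footprint 25.5×5.5) is included at this height; Combining (union): the regions partially overlap (shared area 192.75 mm²), so overlapping operands fuse into one piece — 1 connected region. The result has 1 disconnected region.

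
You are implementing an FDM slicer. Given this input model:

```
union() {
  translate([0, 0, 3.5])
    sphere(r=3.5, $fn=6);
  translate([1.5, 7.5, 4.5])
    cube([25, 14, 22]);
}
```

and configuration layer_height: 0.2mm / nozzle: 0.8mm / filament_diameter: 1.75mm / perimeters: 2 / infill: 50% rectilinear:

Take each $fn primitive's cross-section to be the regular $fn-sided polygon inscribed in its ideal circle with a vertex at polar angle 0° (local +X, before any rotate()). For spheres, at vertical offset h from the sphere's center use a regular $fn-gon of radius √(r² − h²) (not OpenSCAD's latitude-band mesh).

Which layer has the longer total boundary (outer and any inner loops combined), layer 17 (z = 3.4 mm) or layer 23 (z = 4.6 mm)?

layer 23 (z = 4.6 mm)

Layer 17 (z = 3.4): the sphere: section is a regular 6-gon, circumradius = √(r²−h²) = √(3.5²−0.1²) = 3.499 (perimeter = 2·6·3.499·sin(180°/6) = 20.99 mm); the cube at (1.5, 7.5) does not reach this height (z outside [4.5, 26.5]); Merging all regions: only the r=3.5 sphere is present, so the union is just that shape — boundary = 20.99 mm. So its perimeter = 20.99 mm. Layer 23 (z = 4.6): the r=3.5 sphere slices to a regular 6-gon of circumradius 3.323 (√(r²−h²) with h=1.1 from center) (perimeter = 2·6·3.323·sin(180°/6) = 19.94 mm); the 25×14 cube at (1.5, 7.5) contributes its full rectangle (perimeter 78.00 mm); Combining (union): the 2 present regions are separate (no shared area or edge), so areas and boundary lengths simply add and each stays a separate island — boundary = 97.94 mm. So its perimeter = 97.94 mm. Layer 23 is larger (97.94 vs 20.99 mm).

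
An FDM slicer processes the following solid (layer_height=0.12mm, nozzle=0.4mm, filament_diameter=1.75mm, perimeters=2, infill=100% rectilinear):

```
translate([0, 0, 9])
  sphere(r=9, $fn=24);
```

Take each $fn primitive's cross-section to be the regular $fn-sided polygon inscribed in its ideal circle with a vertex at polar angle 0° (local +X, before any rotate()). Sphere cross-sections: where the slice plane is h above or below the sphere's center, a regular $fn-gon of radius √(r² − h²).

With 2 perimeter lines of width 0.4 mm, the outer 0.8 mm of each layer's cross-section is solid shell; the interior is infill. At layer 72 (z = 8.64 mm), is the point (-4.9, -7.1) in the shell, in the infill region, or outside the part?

shell

At z = 8.64 mm: the r=9 sphere contributes a regular 24-gon of circumradius √(9²−0.36²) = 8.993. Overall, the cross-section is a single solid region. The nearest boundary edge runs (-6.36, -6.36)→(-4.50, -7.79); distance from the point to it = 0.30 mm. The point is inside the cross-section, 0.30 mm from the nearest boundary — within the 0.8 mm shell band (2 × 0.4).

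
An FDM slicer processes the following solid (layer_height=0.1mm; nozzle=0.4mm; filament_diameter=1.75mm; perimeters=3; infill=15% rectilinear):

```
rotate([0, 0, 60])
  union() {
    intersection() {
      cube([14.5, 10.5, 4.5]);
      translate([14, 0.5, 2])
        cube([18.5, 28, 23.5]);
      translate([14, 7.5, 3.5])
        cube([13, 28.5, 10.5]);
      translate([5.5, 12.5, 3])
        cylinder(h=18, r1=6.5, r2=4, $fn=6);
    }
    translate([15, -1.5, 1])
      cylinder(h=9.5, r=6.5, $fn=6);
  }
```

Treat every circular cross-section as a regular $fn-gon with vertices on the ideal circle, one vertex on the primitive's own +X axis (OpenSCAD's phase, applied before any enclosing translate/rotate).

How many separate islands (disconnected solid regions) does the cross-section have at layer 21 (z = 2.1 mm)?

1

At z = 2.1 mm: the cube is present — its section is the full 14.5×10.5 rectangle; the 18.5×28 cube at (14, 0.5) contributes its full rectangle; the cube at (14, 7.5) does not reach this height (z outside [3.5, 14]); the cone at (5.5, 12.5) does not reach this height (z outside [3, 21]); After intersecting: at least one operand is absent at this height, so nothing remains; the r=6.5 cylinder at (15, -1.5) gives a regular 6-gon of circumradius 6.5 (constant along its height); Combining (union): only the r=6.5 cylinder at (15, -1.5) is present, so the union is just that shape — 1 connected region; (whole slice rotated 60° about Z — lengths, areas and connectivity unchanged). Overall, the cross-section is a single solid region. Island count = 1.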